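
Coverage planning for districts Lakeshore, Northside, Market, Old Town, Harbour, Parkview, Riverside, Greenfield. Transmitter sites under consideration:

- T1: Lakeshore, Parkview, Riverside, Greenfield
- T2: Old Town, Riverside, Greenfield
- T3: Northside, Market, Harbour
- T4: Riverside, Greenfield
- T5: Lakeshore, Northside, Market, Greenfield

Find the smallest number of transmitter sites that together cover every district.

3

T1, T2, T3 together cover {Lakeshore, Northside, Market, Old Town, Harbour, Parkview, Riverside, Greenfield} — every district.
No 2 of the 5 transmitter sites cover everything (all 10 pairs fall short), so 3 is minimum.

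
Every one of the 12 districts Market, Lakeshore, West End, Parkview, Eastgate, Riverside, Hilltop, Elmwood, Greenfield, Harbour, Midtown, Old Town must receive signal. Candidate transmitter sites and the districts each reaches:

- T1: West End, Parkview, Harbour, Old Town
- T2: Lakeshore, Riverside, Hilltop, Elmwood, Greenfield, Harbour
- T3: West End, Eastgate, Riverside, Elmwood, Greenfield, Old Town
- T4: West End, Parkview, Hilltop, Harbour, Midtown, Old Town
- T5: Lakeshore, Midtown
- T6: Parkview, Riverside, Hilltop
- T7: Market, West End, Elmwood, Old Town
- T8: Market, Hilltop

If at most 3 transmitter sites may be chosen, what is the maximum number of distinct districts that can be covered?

11

Choosing T2, T3, T4 covers {Lakeshore, West End, Parkview, Eastgate, Riverside, Hilltop, Elmwood, Greenfield, Harbour, Midtown, Old Town} — 11 districts.
No choice of 3 transmitter sites does better; here Market is left uncovered.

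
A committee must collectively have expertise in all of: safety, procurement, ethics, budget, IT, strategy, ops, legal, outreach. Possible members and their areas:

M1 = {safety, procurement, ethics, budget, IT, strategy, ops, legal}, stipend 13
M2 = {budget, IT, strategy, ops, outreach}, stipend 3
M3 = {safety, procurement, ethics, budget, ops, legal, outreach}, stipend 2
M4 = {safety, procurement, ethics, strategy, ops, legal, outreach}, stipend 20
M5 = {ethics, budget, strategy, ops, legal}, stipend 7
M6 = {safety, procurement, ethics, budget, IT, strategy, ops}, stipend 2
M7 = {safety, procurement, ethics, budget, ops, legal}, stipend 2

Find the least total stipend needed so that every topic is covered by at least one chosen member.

M3, M6 cover every topic at stipend 2 + 2 = 4.
Any cover uses at least 2 members; among all covering selections none totals below 4.

4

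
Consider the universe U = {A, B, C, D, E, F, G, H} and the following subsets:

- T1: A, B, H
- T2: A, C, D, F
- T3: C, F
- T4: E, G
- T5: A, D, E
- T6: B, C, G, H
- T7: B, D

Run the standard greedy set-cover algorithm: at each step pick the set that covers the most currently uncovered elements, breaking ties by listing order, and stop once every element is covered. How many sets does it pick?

3

Pick 1: T2 covers 4 new elements (A, C, D, F).
Pick 2: T6 covers 3 new elements (B, G, H).
Pick 3: T4 covers 1 new elements (E).
Greedy uses 3 sets.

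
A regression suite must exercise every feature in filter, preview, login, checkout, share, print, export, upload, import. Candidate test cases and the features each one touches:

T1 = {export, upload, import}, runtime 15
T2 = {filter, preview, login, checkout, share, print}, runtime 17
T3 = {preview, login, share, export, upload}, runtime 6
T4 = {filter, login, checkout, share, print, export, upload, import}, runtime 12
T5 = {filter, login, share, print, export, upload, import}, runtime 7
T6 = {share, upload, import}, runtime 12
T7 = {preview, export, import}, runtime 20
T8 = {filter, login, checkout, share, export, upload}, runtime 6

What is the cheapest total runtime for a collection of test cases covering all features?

T3, T4 cover every feature at runtime 6 + 12 = 18.
Any cover uses at least 2 test cases; among all covering selections none totals below 18.
Greedy by coverage-per-runtime would pick T5, T3, T8 for 19 — worse than the optimum 18.

18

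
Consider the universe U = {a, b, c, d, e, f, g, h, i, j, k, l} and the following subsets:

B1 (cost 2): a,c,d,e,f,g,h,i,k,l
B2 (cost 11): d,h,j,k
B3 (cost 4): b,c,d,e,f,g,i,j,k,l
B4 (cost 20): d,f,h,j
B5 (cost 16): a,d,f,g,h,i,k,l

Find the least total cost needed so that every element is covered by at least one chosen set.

6

B1, B3 cover every element at cost 2 + 4 = 6.
Any cover uses at least 2 sets; among all covering selections none totals below 6.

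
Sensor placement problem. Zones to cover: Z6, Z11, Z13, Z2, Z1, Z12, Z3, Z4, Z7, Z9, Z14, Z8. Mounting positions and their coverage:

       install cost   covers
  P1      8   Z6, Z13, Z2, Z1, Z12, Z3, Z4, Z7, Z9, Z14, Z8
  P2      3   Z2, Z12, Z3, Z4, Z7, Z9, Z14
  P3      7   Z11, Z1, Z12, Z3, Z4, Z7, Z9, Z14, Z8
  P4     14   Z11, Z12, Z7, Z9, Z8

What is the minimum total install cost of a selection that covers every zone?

P1, P3 cover every zone at install cost 8 + 7 = 15.
Any cover uses at least 2 sensor positions; among all covering selections none totals below 15.
Greedy by coverage-per-install cost would pick P2, P1, P3 for 18 — worse than the optimum 15.

15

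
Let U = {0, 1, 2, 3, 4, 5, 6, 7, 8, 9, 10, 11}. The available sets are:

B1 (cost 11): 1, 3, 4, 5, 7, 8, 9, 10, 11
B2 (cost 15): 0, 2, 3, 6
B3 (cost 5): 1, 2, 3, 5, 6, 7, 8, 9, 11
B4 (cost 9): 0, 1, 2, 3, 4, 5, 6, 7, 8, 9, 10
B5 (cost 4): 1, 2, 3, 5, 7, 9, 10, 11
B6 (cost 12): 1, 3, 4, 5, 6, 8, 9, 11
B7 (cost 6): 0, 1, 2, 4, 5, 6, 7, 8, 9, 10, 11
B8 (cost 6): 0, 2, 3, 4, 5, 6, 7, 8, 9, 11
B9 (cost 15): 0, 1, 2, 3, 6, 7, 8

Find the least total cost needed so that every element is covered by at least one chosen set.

10

B5, B7 cover every element at cost 4 + 6 = 10.
Any cover uses at least 2 sets; among all covering selections none totals below 10.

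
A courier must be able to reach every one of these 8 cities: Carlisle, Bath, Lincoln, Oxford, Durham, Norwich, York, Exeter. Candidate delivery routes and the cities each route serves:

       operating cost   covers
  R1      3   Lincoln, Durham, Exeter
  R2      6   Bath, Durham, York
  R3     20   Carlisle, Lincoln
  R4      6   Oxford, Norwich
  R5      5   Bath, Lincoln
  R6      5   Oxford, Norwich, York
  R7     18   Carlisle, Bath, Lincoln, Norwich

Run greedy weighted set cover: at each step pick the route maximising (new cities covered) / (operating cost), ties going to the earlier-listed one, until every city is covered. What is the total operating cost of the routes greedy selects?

31

Pick 1: R1 adds 3 new (Lincoln, Durham, Exeter) at operating cost 3 (ratio 3/3).
Pick 2: R6 adds 3 new (Oxford, Norwich, York) at operating cost 5 (ratio 3/5).
Pick 3: R5 adds 1 new (Bath) at operating cost 5 (ratio 1/5).
Pick 4: R7 adds 1 new (Carlisle) at operating cost 18 (ratio 1/18).
Greedy total operating cost: 3 + 5 + 5 + 18 = 31. (The true optimum is 26, so greedy overshoots here.)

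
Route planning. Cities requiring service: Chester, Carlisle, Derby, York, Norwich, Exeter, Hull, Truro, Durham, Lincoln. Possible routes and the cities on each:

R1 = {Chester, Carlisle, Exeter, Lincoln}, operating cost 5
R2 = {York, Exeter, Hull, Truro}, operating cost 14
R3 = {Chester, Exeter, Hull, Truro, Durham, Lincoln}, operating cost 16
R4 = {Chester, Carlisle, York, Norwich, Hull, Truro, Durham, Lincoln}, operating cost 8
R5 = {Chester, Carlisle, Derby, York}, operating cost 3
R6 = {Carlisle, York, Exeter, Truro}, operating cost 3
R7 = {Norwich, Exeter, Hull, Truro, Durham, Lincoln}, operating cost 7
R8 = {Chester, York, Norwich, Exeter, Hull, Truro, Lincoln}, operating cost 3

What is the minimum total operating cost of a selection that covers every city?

R5, R7 cover every city at operating cost 3 + 7 = 10.
Any cover uses at least 2 routes; among all covering selections none totals below 10.
Greedy by coverage-per-operating cost would pick R8, R5, R7 for 13 — worse than the optimum 10.

10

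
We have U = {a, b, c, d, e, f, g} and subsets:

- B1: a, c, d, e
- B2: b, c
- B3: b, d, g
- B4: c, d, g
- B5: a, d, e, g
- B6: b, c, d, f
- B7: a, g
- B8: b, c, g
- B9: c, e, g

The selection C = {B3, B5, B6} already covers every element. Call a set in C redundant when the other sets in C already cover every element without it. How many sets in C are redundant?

1

Drop B3: the rest still cover every element — redundant.
Drop B5: a, e uncovered — not redundant.
Drop B6: c, f uncovered — not redundant.
1 redundant: B3.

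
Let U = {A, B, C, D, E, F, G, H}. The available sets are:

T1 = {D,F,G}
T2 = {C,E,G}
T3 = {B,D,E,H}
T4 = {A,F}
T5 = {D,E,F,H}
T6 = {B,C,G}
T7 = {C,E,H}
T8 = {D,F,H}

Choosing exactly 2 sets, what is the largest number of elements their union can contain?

Choosing T5, T6 covers {B, C, D, E, F, G, H} — 7 elements.
No choice of 2 sets does better; here A is left uncovered.

7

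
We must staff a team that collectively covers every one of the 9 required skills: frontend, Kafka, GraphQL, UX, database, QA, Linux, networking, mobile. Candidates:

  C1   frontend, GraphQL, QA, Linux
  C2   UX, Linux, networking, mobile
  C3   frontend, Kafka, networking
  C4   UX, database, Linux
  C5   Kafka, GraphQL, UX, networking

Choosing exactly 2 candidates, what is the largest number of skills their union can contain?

7

Choosing C1, C2 covers {frontend, GraphQL, UX, QA, Linux, networking, mobile} — 7 skills.
No choice of 2 candidates does better; here Kafka, database are left uncovered.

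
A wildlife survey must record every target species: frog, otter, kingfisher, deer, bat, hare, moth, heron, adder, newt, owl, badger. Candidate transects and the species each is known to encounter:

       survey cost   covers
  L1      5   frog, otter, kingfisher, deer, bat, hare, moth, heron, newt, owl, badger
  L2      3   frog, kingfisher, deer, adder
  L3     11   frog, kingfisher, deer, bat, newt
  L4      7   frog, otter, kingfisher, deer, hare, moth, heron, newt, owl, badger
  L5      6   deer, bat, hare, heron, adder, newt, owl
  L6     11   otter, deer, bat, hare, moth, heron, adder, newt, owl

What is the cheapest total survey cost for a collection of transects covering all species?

8

L1, L2 cover every species at survey cost 5 + 3 = 8.
Any cover uses at least 2 transects; among all covering selections none totals below 8.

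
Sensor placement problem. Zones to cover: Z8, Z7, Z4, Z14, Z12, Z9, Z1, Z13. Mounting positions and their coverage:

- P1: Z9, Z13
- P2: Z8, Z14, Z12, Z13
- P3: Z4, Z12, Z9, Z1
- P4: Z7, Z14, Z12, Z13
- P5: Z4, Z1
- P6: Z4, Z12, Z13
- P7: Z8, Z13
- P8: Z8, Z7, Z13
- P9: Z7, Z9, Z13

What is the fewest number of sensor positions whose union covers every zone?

3

P2, P3, P4 together cover {Z8, Z7, Z4, Z14, Z12, Z9, Z1, Z13} — every zone.
No 2 of the 9 sensor positions cover everything (all 36 pairs fall short), so 3 is minimum.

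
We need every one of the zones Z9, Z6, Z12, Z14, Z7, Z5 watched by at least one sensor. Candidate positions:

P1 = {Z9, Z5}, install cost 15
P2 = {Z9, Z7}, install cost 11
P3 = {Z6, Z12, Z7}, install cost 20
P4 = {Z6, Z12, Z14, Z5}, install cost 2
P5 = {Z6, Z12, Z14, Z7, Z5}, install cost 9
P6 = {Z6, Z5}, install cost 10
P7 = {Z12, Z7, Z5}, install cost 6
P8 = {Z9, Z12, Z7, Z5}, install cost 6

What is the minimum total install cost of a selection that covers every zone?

P4, P8 cover every zone at install cost 2 + 6 = 8.
Any cover uses at least 2 sensor positions; among all covering selections none totals below 8.

8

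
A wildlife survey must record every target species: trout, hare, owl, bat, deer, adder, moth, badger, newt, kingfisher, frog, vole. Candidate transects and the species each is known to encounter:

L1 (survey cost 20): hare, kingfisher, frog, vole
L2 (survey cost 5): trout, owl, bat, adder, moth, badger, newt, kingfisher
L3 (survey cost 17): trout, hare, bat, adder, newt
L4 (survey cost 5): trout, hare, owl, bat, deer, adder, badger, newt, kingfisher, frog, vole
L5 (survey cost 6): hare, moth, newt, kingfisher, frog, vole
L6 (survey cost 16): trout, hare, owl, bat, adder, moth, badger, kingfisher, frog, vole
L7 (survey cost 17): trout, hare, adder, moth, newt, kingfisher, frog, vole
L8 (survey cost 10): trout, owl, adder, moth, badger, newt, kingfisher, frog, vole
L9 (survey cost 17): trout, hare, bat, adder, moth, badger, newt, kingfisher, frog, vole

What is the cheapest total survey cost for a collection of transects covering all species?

10

L2, L4 cover every species at survey cost 5 + 5 = 10.
Any cover uses at least 2 transects; among all covering selections none totals below 10.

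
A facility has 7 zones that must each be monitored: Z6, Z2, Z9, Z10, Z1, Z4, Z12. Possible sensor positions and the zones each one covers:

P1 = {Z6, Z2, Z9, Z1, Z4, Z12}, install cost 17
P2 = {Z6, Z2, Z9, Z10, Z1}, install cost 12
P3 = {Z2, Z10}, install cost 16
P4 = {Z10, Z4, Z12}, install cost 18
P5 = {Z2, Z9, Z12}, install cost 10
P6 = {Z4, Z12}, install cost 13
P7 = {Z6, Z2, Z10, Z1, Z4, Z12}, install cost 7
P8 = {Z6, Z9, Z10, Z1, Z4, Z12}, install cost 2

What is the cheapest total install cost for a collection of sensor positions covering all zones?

P7, P8 cover every zone at install cost 7 + 2 = 9.
Any cover uses at least 2 sensor positions; among all covering selections none totals below 9.

9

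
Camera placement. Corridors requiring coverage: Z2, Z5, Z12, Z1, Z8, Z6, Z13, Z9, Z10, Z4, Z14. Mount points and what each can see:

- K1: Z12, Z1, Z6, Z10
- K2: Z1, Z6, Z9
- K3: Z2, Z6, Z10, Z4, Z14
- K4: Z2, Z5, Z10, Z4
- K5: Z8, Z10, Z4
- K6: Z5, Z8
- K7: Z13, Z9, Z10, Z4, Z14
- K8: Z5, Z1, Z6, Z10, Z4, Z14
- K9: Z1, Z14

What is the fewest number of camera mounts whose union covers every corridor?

4

K1, K3, K6, K7 together cover {Z2, Z5, Z12, Z1, Z8, Z6, Z13, Z9, Z10, Z4, Z14} — every corridor.
No 3 of the 9 camera mounts cover everything (all 84 triples fall short), so 4 is minimum.
Greedy (largest uncovered first) would take K8, K7, K1, K3, K5 — 5 camera mounts — but 4 suffice.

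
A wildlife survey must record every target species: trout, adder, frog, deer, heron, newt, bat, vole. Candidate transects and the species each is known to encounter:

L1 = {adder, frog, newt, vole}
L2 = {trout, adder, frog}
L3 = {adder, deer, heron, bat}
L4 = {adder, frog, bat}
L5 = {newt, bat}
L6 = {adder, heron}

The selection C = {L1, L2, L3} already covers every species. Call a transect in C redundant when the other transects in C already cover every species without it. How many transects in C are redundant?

0

Drop L1: newt, vole uncovered — not redundant.
Drop L2: trout uncovered — not redundant.
Drop L3: deer, heron, bat uncovered — not redundant.
None of the transects in C is redundant.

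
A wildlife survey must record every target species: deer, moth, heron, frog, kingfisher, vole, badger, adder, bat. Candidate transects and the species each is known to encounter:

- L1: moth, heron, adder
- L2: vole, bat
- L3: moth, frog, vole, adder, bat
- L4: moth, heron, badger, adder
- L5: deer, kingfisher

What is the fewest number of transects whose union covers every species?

3

L3, L4, L5 together cover {deer, moth, heron, frog, kingfisher, vole, badger, adder, bat} — every species.
No 2 of the 5 transects cover everything (all 10 pairs fall short), so 3 is minimum.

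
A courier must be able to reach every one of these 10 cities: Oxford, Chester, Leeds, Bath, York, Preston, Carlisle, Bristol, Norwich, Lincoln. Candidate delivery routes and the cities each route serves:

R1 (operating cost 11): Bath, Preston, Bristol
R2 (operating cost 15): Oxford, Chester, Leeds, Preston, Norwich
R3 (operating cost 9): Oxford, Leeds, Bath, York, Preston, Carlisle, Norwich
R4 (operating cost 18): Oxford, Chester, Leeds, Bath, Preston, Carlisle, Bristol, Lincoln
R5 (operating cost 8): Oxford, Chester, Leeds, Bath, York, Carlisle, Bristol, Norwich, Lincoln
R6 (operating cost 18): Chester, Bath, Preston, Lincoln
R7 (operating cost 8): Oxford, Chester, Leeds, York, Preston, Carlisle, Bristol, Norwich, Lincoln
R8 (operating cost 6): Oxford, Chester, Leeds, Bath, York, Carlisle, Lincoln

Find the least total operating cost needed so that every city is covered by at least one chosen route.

R7, R8 cover every city at operating cost 8 + 6 = 14.
Any cover uses at least 2 routes; among all covering selections none totals below 14.

14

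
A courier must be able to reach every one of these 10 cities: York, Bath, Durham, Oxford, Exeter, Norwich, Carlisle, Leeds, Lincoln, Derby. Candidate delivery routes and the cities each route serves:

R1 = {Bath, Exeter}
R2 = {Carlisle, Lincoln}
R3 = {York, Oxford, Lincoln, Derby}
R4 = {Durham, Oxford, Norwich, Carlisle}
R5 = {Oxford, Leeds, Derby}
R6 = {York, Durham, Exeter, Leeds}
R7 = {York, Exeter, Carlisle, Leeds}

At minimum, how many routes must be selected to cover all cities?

R1, R3, R4, R5 together cover {York, Bath, Durham, Oxford, Exeter, Norwich, Carlisle, Leeds, Lincoln, Derby} — every city.
No 3 of the 7 routes cover everything (all 35 triples fall short), so 4 is minimum.

4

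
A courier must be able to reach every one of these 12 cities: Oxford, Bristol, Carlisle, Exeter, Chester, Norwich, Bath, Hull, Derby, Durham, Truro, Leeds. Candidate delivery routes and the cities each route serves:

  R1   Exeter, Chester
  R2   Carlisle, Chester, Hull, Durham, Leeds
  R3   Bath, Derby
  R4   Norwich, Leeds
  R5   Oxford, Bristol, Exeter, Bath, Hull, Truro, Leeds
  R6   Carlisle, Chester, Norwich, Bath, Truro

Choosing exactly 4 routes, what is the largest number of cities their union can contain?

12

Choosing R2, R3, R4, R5 covers {Oxford, Bristol, Carlisle, Exeter, Chester, Norwich, Bath, Hull, Derby, Durham, Truro, Leeds} — 12 cities.
That is all 12 cities.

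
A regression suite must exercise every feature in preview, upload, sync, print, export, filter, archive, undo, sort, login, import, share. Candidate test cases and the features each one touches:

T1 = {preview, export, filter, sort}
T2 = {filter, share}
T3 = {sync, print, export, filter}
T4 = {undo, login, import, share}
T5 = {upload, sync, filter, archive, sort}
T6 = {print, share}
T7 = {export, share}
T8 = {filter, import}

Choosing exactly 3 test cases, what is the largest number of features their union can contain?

11

Choosing T1, T4, T5 covers {preview, upload, sync, export, filter, archive, undo, sort, login, import, share} — 11 features.
No choice of 3 test cases does better; here print is left uncovered.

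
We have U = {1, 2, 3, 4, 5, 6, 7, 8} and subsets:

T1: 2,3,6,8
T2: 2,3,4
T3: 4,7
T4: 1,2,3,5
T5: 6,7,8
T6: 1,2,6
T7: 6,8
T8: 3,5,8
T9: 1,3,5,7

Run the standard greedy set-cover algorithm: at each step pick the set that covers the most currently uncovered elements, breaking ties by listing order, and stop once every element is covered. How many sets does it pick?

3

Pick 1: T1 covers 4 new elements (2, 3, 6, 8).
Pick 2: T9 covers 3 new elements (1, 5, 7).
Pick 3: T2 covers 1 new elements (4).
Greedy uses 3 sets.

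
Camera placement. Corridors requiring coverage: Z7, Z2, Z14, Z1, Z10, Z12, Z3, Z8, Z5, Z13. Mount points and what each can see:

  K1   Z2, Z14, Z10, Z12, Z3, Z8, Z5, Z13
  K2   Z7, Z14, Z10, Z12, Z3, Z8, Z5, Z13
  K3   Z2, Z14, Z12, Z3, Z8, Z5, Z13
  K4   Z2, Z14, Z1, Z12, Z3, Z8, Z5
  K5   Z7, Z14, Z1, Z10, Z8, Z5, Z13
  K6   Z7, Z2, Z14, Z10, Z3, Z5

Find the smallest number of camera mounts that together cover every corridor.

K1, K5 together cover {Z7, Z2, Z14, Z1, Z10, Z12, Z3, Z8, Z5, Z13} — every corridor.
No single camera mount contains all 10 corridors, so 2 is optimal.

2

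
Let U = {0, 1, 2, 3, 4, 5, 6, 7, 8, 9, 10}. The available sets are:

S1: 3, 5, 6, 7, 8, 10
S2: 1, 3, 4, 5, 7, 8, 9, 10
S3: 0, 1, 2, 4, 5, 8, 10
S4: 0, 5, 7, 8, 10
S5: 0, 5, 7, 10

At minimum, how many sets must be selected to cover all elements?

S1, S2, S3 together cover {0, 1, 2, 3, 4, 5, 6, 7, 8, 9, 10} — every element.
No 2 of the 5 sets cover everything (all 10 pairs fall short), so 3 is minimum.

3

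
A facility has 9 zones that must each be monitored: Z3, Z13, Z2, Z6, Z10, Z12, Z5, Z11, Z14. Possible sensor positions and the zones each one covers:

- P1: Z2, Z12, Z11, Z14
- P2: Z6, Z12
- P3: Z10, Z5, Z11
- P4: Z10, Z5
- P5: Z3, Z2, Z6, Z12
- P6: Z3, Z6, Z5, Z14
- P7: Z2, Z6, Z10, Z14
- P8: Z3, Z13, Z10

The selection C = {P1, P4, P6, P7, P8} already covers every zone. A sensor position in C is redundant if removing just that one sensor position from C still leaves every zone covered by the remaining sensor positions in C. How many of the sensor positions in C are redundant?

Drop P1: Z12, Z11 uncovered — not redundant.
Drop P4: the rest still cover every zone — redundant.
Drop P6: the rest still cover every zone — redundant.
Drop P7: the rest still cover every zone — redundant.
Drop P8: Z13 uncovered — not redundant.
3 redundant: P4, P6, P7.

3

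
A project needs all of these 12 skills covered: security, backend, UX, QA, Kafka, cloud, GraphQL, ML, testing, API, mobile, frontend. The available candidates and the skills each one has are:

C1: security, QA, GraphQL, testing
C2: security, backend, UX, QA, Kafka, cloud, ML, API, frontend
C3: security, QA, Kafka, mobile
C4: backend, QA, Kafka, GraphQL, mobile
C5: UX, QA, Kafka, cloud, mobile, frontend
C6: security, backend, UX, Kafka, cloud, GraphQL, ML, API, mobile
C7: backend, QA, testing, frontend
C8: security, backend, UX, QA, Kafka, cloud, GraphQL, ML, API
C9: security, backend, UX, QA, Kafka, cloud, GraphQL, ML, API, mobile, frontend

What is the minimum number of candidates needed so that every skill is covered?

C1, C9 together cover {security, backend, UX, QA, Kafka, cloud, GraphQL, ML, testing, API, mobile, frontend} — every skill.
No single candidate contains all 12 skills, so 2 is optimal.

2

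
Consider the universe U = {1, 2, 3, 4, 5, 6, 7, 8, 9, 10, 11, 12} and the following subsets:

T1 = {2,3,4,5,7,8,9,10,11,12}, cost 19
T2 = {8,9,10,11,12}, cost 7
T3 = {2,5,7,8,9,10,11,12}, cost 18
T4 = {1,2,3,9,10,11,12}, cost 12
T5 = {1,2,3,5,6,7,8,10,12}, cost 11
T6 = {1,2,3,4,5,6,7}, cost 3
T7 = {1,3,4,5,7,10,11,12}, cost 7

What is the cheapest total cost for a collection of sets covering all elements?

T2, T6 cover every element at cost 7 + 3 = 10.
Any cover uses at least 2 sets; among all covering selections none totals below 10.

10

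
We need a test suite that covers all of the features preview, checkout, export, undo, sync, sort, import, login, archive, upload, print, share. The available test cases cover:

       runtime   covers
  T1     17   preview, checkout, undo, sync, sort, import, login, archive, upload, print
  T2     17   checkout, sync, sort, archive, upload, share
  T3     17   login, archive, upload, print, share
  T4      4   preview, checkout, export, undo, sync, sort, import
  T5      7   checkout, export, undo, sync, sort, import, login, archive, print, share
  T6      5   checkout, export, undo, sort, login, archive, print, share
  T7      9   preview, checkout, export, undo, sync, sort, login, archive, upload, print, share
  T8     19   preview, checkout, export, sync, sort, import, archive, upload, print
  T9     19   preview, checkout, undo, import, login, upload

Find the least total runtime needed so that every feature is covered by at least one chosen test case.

13

T4, T7 cover every feature at runtime 4 + 9 = 13.
Any cover uses at least 2 test cases; among all covering selections none totals below 13.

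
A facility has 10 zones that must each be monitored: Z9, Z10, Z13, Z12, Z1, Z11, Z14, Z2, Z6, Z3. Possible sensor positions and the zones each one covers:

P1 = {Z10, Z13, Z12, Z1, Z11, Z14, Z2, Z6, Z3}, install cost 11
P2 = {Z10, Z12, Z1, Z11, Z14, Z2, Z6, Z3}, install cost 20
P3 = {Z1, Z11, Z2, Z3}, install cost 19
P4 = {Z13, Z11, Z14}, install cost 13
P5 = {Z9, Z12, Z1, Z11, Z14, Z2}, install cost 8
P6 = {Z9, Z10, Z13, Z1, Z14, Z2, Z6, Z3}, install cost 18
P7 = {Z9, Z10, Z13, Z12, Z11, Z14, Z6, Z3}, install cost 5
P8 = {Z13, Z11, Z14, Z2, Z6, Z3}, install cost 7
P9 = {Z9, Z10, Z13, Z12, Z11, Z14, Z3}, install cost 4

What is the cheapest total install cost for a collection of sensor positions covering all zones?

P5, P7 cover every zone at install cost 8 + 5 = 13.
Any cover uses at least 2 sensor positions; among all covering selections none totals below 13.
Greedy by coverage-per-install cost would pick P9, P8, P5 for 19 — worse than the optimum 13.

13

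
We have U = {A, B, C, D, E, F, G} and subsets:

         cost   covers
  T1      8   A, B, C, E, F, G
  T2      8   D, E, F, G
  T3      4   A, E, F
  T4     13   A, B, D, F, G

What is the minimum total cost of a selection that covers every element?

16

T1, T2 cover every element at cost 8 + 8 = 16.
Any cover uses at least 2 sets; among all covering selections none totals below 16.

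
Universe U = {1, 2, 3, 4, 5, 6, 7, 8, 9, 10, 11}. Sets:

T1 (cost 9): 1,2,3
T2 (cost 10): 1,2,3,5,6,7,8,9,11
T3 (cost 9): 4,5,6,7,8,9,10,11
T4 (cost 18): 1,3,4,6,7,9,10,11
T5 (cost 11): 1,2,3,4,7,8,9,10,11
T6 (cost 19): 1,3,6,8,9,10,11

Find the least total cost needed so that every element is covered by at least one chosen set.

T1, T3 cover every element at cost 9 + 9 = 18.
Any cover uses at least 2 sets; among all covering selections none totals below 18.
Greedy by coverage-per-cost would pick T2, T3 for 19 — worse than the optimum 18.

18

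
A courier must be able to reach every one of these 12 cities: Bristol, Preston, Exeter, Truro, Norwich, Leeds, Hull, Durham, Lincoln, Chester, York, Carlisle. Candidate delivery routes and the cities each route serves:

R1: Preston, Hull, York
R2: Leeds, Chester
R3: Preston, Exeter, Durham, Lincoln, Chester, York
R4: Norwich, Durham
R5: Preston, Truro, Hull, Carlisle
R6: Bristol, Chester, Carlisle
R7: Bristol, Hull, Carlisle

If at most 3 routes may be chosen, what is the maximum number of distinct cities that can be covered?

10

Choosing R2, R3, R5 covers {Preston, Exeter, Truro, Leeds, Hull, Durham, Lincoln, Chester, York, Carlisle} — 10 cities.
No choice of 3 routes does better; here Bristol, Norwich are left uncovered.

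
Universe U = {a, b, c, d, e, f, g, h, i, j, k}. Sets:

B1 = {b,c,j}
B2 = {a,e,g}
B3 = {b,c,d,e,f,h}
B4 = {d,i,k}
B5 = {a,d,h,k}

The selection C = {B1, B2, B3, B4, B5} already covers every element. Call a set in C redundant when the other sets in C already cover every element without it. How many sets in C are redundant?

1

Drop B1: j uncovered — not redundant.
Drop B2: g uncovered — not redundant.
Drop B3: f uncovered — not redundant.
Drop B4: i uncovered — not redundant.
Drop B5: the rest still cover every element — redundant.
1 redundant: B5.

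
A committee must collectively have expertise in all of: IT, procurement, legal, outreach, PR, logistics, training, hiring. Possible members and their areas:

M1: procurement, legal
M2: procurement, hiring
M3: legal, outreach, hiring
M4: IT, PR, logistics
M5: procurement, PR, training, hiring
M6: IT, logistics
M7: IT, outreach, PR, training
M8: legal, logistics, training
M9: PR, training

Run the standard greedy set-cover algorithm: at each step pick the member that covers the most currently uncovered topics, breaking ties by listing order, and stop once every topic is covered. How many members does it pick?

Pick 1: M5 covers 4 new topics (procurement, PR, training, hiring).
Pick 2: M3 covers 2 new topics (legal, outreach).
Pick 3: M4 covers 2 new topics (IT, logistics).
Greedy uses 3 members.

3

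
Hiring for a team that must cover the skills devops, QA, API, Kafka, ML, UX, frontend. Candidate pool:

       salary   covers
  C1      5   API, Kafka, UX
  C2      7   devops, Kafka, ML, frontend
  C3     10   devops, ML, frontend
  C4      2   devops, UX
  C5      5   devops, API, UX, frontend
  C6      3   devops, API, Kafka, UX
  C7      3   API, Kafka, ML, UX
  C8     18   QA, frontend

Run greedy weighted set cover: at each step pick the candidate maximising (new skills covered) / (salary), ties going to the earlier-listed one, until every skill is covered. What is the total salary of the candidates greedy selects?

29

Pick 1: C6 adds 4 new (devops, API, Kafka, UX) at salary 3 (ratio 4/3).
Pick 2: C7 adds 1 new (ML) at salary 3 (ratio 1/3).
Pick 3: C5 adds 1 new (frontend) at salary 5 (ratio 1/5).
Pick 4: C8 adds 1 new (QA) at salary 18 (ratio 1/18).
Greedy total salary: 3 + 3 + 5 + 18 = 29. (The true optimum is 23, so greedy overshoots here.)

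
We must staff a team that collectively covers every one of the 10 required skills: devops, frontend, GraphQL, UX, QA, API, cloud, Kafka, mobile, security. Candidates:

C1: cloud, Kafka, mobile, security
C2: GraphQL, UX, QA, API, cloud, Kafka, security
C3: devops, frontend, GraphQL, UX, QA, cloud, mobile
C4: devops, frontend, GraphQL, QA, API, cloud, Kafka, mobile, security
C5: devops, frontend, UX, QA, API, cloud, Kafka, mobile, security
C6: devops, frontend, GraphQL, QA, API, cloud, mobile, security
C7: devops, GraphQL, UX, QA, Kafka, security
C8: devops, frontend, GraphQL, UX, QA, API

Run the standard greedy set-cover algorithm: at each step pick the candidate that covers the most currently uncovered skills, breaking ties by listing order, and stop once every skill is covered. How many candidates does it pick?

2

Pick 1: C4 covers 9 new skills (devops, frontend, GraphQL, QA, API, cloud, Kafka, mobile, security).
Pick 2: C2 covers 1 new skills (UX).
Greedy uses 2 candidates.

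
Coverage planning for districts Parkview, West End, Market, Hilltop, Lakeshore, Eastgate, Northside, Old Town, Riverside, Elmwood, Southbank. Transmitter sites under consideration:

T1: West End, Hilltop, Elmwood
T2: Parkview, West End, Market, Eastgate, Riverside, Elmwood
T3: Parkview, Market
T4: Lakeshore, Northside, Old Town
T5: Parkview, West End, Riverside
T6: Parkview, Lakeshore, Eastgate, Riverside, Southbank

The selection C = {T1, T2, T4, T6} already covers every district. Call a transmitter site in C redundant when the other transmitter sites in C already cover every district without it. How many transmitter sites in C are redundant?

0

Drop T1: Hilltop uncovered — not redundant.
Drop T2: Market uncovered — not redundant.
Drop T4: Northside, Old Town uncovered — not redundant.
Drop T6: Southbank uncovered — not redundant.
None of the transmitter sites in C is redundant.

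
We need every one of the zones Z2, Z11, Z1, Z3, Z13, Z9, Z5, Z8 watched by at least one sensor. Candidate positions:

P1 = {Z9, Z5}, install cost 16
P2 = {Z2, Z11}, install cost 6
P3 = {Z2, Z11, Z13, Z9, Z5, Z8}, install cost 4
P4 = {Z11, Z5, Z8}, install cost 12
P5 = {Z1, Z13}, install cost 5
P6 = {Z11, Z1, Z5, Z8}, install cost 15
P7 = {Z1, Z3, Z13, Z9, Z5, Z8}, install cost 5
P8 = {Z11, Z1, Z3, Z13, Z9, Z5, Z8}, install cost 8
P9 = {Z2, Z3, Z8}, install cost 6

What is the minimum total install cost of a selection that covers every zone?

9

P3, P7 cover every zone at install cost 4 + 5 = 9.
Any cover uses at least 2 sensor positions; among all covering selections none totals below 9.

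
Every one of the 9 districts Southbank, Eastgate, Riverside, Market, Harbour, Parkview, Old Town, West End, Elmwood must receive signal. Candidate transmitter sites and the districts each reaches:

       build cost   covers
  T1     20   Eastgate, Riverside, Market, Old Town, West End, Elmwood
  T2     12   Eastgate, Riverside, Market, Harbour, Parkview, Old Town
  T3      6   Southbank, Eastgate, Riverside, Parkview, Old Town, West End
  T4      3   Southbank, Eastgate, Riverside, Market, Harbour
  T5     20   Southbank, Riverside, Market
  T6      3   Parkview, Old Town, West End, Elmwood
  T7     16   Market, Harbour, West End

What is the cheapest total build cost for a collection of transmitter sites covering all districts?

6

T4, T6 cover every district at build cost 3 + 3 = 6.
Any cover uses at least 2 transmitter sites; among all covering selections none totals below 6.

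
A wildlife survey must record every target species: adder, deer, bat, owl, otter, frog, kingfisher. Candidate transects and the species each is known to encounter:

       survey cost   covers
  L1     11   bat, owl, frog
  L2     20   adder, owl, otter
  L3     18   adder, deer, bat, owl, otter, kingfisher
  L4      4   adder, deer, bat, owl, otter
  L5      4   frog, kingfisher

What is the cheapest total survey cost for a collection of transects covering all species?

L4, L5 cover every species at survey cost 4 + 4 = 8.
Any cover uses at least 2 transects; among all covering selections none totals below 8.

8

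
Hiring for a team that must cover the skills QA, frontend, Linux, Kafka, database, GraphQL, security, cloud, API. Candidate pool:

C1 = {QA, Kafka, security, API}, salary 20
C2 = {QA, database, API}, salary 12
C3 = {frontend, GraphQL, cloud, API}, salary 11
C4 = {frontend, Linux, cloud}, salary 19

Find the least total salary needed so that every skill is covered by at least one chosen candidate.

62

C1, C2, C3, C4 cover every skill at salary 20 + 12 + 11 + 19 = 62.
Any cover uses at least 4 candidates; among all covering selections none totals below 62.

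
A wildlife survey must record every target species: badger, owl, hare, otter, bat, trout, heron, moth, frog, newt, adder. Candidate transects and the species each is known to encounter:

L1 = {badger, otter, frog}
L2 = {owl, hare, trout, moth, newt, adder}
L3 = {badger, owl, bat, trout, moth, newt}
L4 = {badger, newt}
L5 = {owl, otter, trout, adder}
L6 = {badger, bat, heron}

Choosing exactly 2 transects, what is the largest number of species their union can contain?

Choosing L1, L2 covers {badger, owl, hare, otter, trout, moth, frog, newt, adder} — 9 species.
No choice of 2 transects does better; here bat, heron are left uncovered.

9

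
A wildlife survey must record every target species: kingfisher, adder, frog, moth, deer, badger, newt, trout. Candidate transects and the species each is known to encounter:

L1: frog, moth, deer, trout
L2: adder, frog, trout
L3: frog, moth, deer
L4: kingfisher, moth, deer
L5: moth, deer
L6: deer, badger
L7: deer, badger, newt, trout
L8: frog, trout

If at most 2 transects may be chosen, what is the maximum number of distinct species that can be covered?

6

Choosing L1, L7 covers {frog, moth, deer, badger, newt, trout} — 6 species.
No choice of 2 transects does better; here kingfisher, adder are left uncovered.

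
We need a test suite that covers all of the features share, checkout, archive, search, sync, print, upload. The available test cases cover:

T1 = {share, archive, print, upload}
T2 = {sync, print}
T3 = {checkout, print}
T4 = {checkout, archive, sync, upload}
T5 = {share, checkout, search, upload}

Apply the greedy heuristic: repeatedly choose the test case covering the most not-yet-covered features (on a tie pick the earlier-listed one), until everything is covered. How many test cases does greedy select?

3

Pick 1: T1 covers 4 new features (share, archive, print, upload).
Pick 2: T4 covers 2 new features (checkout, sync).
Pick 3: T5 covers 1 new features (search).
Greedy uses 3 test cases.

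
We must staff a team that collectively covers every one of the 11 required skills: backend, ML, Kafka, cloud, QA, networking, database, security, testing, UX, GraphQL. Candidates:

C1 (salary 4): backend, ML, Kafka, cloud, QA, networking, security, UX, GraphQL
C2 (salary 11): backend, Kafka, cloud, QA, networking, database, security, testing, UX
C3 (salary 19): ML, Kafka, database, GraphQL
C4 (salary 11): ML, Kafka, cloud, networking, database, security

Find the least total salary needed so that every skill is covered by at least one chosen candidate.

15

C1, C2 cover every skill at salary 4 + 11 = 15.
Any cover uses at least 2 candidates; among all covering selections none totals below 15.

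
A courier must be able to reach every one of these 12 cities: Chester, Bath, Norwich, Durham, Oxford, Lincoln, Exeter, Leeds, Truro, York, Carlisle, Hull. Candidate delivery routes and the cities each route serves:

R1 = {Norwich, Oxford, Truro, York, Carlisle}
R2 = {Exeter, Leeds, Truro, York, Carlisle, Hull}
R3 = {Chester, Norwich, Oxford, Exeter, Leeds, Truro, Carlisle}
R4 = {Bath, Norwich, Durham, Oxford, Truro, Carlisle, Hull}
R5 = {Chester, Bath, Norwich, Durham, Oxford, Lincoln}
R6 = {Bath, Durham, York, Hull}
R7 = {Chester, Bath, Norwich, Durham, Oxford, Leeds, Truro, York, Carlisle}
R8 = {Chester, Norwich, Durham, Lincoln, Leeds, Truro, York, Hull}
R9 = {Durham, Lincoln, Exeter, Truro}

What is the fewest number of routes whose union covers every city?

R2, R5 together cover {Chester, Bath, Norwich, Durham, Oxford, Lincoln, Exeter, Leeds, Truro, York, Carlisle, Hull} — every city.
No single route contains all 12 cities, so 2 is optimal.
Greedy (largest uncovered first) would take R7, R2, R5 — 3 routes — but 2 suffice.

2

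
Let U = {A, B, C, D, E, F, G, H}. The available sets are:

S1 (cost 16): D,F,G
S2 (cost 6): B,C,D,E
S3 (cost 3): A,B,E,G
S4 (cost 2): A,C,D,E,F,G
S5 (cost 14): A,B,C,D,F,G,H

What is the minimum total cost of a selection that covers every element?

16

S4, S5 cover every element at cost 2 + 14 = 16.
Any cover uses at least 2 sets; among all covering selections none totals below 16.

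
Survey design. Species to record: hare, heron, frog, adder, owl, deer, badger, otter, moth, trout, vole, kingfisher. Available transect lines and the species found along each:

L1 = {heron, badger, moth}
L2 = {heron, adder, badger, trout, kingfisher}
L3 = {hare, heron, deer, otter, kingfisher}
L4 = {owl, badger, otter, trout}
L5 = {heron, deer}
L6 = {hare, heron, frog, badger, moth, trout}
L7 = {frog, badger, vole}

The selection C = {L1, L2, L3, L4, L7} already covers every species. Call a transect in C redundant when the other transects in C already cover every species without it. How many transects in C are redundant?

Drop L1: moth uncovered — not redundant.
Drop L2: adder uncovered — not redundant.
Drop L3: hare, deer uncovered — not redundant.
Drop L4: owl uncovered — not redundant.
Drop L7: frog, vole uncovered — not redundant.
None of the transects in C is redundant.

0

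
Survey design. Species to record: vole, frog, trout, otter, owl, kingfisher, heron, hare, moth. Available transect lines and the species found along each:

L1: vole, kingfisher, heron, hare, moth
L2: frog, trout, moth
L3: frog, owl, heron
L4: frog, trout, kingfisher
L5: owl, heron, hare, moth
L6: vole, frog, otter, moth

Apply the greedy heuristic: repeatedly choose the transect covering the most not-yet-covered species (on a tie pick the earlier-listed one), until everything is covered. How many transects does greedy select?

4

Pick 1: L1 covers 5 new species (vole, kingfisher, heron, hare, moth).
Pick 2: L2 covers 2 new species (frog, trout).
Pick 3: L3 covers 1 new species (owl).
Pick 4: L6 covers 1 new species (otter).
Greedy uses 4 transects. (The true minimum is 3.)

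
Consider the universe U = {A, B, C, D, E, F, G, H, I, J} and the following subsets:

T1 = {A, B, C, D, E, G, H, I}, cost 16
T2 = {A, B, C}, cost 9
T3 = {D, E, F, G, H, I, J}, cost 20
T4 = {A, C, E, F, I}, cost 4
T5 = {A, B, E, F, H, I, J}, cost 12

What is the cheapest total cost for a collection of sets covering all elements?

28

T1, T5 cover every element at cost 16 + 12 = 28.
Any cover uses at least 2 sets; among all covering selections none totals below 28.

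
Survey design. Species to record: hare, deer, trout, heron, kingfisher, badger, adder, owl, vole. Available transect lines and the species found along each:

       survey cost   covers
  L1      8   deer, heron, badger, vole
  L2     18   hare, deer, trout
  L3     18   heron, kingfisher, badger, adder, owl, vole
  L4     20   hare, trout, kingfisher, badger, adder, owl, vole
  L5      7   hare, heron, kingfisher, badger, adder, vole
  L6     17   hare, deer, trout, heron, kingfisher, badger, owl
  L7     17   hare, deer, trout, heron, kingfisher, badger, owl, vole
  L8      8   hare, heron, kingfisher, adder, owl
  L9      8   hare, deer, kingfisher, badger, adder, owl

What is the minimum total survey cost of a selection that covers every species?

24

L5, L6 cover every species at survey cost 7 + 17 = 24.
Any cover uses at least 2 transects; among all covering selections none totals below 24.
Greedy by coverage-per-survey cost would pick L5, L9, L6 for 32 — worse than the optimum 24.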